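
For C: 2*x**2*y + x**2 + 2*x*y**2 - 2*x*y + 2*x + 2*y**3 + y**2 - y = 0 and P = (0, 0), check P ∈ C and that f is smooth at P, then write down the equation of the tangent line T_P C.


Tangent line at P: 2*x - y = 0.

Step 1: f(0, 0) = 0, so P lies on C.
Step 2: partial derivatives
  f_x(x, y) = 4*x*y + 2*x + 2*y**2 - 2*y + 2, f_y(x, y) = 2*x**2 + 4*x*y - 2*x + 6*y**2 + 2*y - 1.
  f_x(P) = 2, f_y(P) = -1 (gradient nonzero, so P is smooth).
Step 3: tangent line at P: 2·(x − 0) + -1·(y − 0) = 0.
Expanding: 2*x - y = 0.


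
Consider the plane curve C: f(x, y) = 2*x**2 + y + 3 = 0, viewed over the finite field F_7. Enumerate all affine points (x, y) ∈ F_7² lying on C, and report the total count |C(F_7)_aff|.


Affine F_7-points: {(0, 4), (1, 2), (2, 3), (3, 0), (4, 0), (5, 3), (6, 2)}; count = 7.

For each of the 49 pairs (x, y) ∈ F_7², evaluate f(x, y) mod 7. Record the zeros.
  x = 0: [0↦3, 1↦4, 2↦5, 3↦6, 4↦0, 5↦1, 6↦2]  zeros at y ∈ {4}
  x = 1: [0↦5, 1↦6, 2↦0, 3↦1, 4↦2, 5↦3, 6↦4]  zeros at y ∈ {2}
  x = 2: [0↦4, 1↦5, 2↦6, 3↦0, 4↦1, 5↦2, 6↦3]  zeros at y ∈ {3}
  x = 3: [0↦0, 1↦1, 2↦2, 3↦3, 4↦4, 5↦5, 6↦6]  zeros at y ∈ {0}
  x = 4: [0↦0, 1↦1, 2↦2, 3↦3, 4↦4, 5↦5, 6↦6]  zeros at y ∈ {0}
  x = 5: [0↦4, 1↦5, 2↦6, 3↦0, 4↦1, 5↦2, 6↦3]  zeros at y ∈ {3}
  x = 6: [0↦5, 1↦6, 2↦0, 3↦1, 4↦2, 5↦3, 6↦4]  zeros at y ∈ {2}
Collecting zeros: affine points = {(0, 4), (1, 2), (2, 3), (3, 0), (4, 0), (5, 3), (6, 2)}.
Total count |C(F_7)_aff| = 7.


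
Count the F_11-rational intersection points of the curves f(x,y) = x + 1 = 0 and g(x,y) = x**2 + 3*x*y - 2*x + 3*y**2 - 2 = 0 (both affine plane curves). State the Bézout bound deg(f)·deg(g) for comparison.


Common zeros: ∅; count = 0; Bézout bound = 2.

deg(f) = 1, deg(g) = 2, so Bézout bound = 2.
Scan x ∈ F_11. For each x, list the y ∈ F_11 with f(x, y) ≡ 0 and those with g(x, y) ≡ 0 (mod 11); the common zeros in that column are the intersection.
  x = 0: f ≡ 0 at y ∈ ∅; g ≡ 0 at y ∈ ∅; common: ∅.
  x = 1: f ≡ 0 at y ∈ ∅; g ≡ 0 at y ∈ {3, 7}; common: ∅.
  x = 2: f ≡ 0 at y ∈ ∅; g ≡ 0 at y ∈ {2, 7}; common: ∅.
  x = 3: f ≡ 0 at y ∈ ∅; g ≡ 0 at y ∈ {3, 5}; common: ∅.
  x = 4: f ≡ 0 at y ∈ ∅; g ≡ 0 at y ∈ ∅; common: ∅.
  x = 5: f ≡ 0 at y ∈ ∅; g ≡ 0 at y ∈ {2, 4}; common: ∅.
  x = 6: f ≡ 0 at y ∈ ∅; g ≡ 0 at y ∈ {0, 5}; common: ∅.
  x = 7: f ≡ 0 at y ∈ ∅; g ≡ 0 at y ∈ {0, 4}; common: ∅.
  x = 8: f ≡ 0 at y ∈ ∅; g ≡ 0 at y ∈ ∅; common: ∅.
  x = 9: f ≡ 0 at y ∈ ∅; g ≡ 0 at y ∈ ∅; common: ∅.
  x = 10: f ≡ 0 at y ∈ {0, 1, 2, 3, 4, 5, 6, 7, 8, 9, 10}; g ≡ 0 at y ∈ ∅; common: ∅.
Collecting: common zeros = ∅, so the count is 0.
Comparison with the Bézout bound: 0 ≤ 2 = deg(f)·deg(g), as expected for curves with no common component (the affine F_11-count falls short of the bound because intersections may lie at infinity, over extension fields, or carry multiplicity).


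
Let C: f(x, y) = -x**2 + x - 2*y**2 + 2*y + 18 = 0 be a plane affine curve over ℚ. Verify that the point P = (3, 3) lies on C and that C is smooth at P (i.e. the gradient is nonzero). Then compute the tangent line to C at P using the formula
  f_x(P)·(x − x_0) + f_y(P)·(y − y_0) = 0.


Tangent line at P: -5*x - 10*y + 45 = 0.

Step 1: f(3, 3) = 0, so P lies on C.
Step 2: partial derivatives
  f_x(x, y) = 1 - 2*x, f_y(x, y) = 2 - 4*y.
  f_x(P) = -5, f_y(P) = -10 (gradient nonzero, so P is smooth).
Step 3: tangent line at P: -5·(x − 3) + -10·(y − 3) = 0.
Expanding: -5*x - 10*y + 45 = 0.


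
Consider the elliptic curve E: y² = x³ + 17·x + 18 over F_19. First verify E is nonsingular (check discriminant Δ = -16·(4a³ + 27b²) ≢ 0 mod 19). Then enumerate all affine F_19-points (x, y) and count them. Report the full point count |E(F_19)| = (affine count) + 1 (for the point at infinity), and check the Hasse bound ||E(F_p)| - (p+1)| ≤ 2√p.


Affine points = {(1, 6), (1, 13), (3, 1), (3, 18), (4, 6), (4, 13), (5, 0), (7, 9), (7, 10), (8, 1), (8, 18), (9, 8), (9, 11), (11, 4), (11, 15), (13, 2), (13, 17), (14, 6), (14, 13), (15, 0), (16, 4), (16, 15), (18, 0)}; affine count = 23; |E(F_19)| = 24.

Discriminant check: Δ ∝ 4a³ + 27b² = 4·17³ + 27·18² = 4·4913 + 27·324 ≡ 14 (mod 19). Nonzero ⇒ E is nonsingular.
For each x ∈ F_19, compute rhs = x³ + 17·x + 18 mod 19, then count y ∈ F_19 with y² ≡ rhs.
  x = 0: rhs = 18, matching y values: none (0 points).
  x = 1: rhs = 17, matching y values: 6, 13 (2 points).
  x = 2: rhs = 3, matching y values: none (0 points).
  x = 3: rhs = 1, matching y values: 1, 18 (2 points).
  x = 4: rhs = 17, matching y values: 6, 13 (2 points).
  x = 5: rhs = 0, matching y values: 0 (1 points).
  x = 6: rhs = 13, matching y values: none (0 points).
  x = 7: rhs = 5, matching y values: 9, 10 (2 points).
  x = 8: rhs = 1, matching y values: 1, 18 (2 points).
  x = 9: rhs = 7, matching y values: 8, 11 (2 points).
  x = 10: rhs = 10, matching y values: none (0 points).
  x = 11: rhs = 16, matching y values: 4, 15 (2 points).
  x = 12: rhs = 12, matching y values: none (0 points).
  x = 13: rhs = 4, matching y values: 2, 17 (2 points).
  x = 14: rhs = 17, matching y values: 6, 13 (2 points).
  x = 15: rhs = 0, matching y values: 0 (1 points).
  x = 16: rhs = 16, matching y values: 4, 15 (2 points).
  x = 17: rhs = 14, matching y values: none (0 points).
  x = 18: rhs = 0, matching y values: 0 (1 points).
Total affine count: 23.
Full point count |E(F_19)| = 23 + 1 = 24.
Hasse bound: |24 − (19+1)| = |4| = 4 ≤ 2√19 ≈ 8.7178 ✓.


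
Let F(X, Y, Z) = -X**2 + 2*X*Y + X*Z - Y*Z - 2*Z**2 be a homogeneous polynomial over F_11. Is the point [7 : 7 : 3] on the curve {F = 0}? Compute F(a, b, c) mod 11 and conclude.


F(7,7,3) ≡ 9 (mod 11); P is NOT on the curve.

Evaluate F(7, 7, 3) term-by-term (mod 11).
  -X**2 ↦ -1·49·1·1 = -49
  2*X*Y ↦ 2·7·7·1 = 98
  X*Z ↦ 1·7·1·3 = 21
  -Y*Z ↦ -1·1·7·3 = -21
  -2*Z**2 ↦ -2·1·1·9 = -18
Sum: F(7, 7, 3) = (-49) + (98) + (21) + (-21) + (-18) = 31.
Reducing mod 11: 31 ≡ 9 (mod 11).
Since F(a, b, c) ≡ 9 ≠ 0 (mod 11), P does NOT lie on the curve.


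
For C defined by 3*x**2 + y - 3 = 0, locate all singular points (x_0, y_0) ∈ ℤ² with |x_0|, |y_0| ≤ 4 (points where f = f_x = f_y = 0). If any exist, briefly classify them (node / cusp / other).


No singular points in the scanned grid; C is smooth there.

Compute partial derivatives:
  f_x = 6*x.
  f_y = 1.
f_y = 1 is a nonzero constant, so f_y never vanishes: no point (x, y) can satisfy f = f_x = f_y = 0. In particular no (x, y) ∈ {−4, ..., 4}² is singular; the curve is smooth.


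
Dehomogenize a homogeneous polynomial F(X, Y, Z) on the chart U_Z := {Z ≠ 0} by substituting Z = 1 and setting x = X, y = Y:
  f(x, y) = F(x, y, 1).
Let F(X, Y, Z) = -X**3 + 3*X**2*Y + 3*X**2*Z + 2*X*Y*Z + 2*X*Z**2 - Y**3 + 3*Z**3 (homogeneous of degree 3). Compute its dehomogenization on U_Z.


f(x, y) = -x**3 + 3*x**2*y + 3*x**2 + 2*x*y + 2*x - y**3 + 3

On U_Z we set Z = 1. Each monomial c·X^i·Y^j·Z^k in F becomes c·x^i·y^j·1^k = c·x^i·y^j.
Substituting Z = 1: F(X, Y, 1) = -x**3 + 3*x**2*y + 3*x**2 + 2*x*y + 2*x - y**3 + 3.
Note: deg(f) ≤ deg(F) = 3; strict inequality happens when F is divisible by Z (lost terms).


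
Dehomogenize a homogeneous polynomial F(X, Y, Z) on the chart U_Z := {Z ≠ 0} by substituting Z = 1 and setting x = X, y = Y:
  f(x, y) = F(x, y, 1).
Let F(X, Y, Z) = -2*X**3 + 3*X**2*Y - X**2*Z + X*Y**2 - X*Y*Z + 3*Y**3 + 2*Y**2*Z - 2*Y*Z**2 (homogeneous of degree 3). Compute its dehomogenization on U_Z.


f(x, y) = -2*x**3 + 3*x**2*y - x**2 + x*y**2 - x*y + 3*y**3 + 2*y**2 - 2*y

On U_Z we set Z = 1. Each monomial c·X^i·Y^j·Z^k in F becomes c·x^i·y^j·1^k = c·x^i·y^j.
Substituting Z = 1: F(X, Y, 1) = -2*x**3 + 3*x**2*y - x**2 + x*y**2 - x*y + 3*y**3 + 2*y**2 - 2*y.
Note: deg(f) ≤ deg(F) = 3; strict inequality happens when F is divisible by Z (lost terms).


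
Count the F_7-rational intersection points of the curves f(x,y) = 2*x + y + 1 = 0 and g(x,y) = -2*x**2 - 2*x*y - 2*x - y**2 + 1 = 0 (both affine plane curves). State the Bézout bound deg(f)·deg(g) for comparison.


Common zeros: {(0, 6), (5, 3)}; count = 2; Bézout bound = 2.

deg(f) = 1, deg(g) = 2, so Bézout bound = 2.
Scan x ∈ F_7. For each x, list the y ∈ F_7 with f(x, y) ≡ 0 and those with g(x, y) ≡ 0 (mod 7); the common zeros in that column are the intersection.
  x = 0: f ≡ 0 at y ∈ {6}; g ≡ 0 at y ∈ {1, 6}; common: {6}.
  x = 1: f ≡ 0 at y ∈ {4}; g ≡ 0 at y ∈ ∅; common: ∅.
  x = 2: f ≡ 0 at y ∈ {2}; g ≡ 0 at y ∈ {5}; common: ∅.
  x = 3: f ≡ 0 at y ∈ {0}; g ≡ 0 at y ∈ {4}; common: ∅.
  x = 4: f ≡ 0 at y ∈ {5}; g ≡ 0 at y ∈ ∅; common: ∅.
  x = 5: f ≡ 0 at y ∈ {3}; g ≡ 0 at y ∈ {1, 3}; common: {3}.
  x = 6: f ≡ 0 at y ∈ {1}; g ≡ 0 at y ∈ {4, 5}; common: ∅.
Collecting: common zeros = {(0, 6), (5, 3)}, so the count is 2.
Comparison with the Bézout bound: 2 ≤ 2 = deg(f)·deg(g), as expected for curves with no common component (the bound is attained).


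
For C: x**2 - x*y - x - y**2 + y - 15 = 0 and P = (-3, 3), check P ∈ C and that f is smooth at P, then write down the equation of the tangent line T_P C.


Tangent line at P: -10*x - 2*y - 24 = 0.

Step 1: f(-3, 3) = 0, so P lies on C.
Step 2: partial derivatives
  f_x(x, y) = 2*x - y - 1, f_y(x, y) = -x - 2*y + 1.
  f_x(P) = -10, f_y(P) = -2 (gradient nonzero, so P is smooth).
Step 3: tangent line at P: -10·(x − -3) + -2·(y − 3) = 0.
Expanding: -10*x - 2*y - 24 = 0.


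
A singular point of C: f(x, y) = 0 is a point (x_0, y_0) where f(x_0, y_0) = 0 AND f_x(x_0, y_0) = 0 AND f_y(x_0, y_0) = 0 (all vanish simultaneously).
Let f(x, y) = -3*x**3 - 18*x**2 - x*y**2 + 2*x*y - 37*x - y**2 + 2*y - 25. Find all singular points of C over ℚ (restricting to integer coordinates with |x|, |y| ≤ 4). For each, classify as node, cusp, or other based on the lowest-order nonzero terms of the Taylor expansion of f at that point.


Singular points: {(-2, 1)}; classification: cusp.

Compute partial derivatives:
  f_x = -9*x**2 - 36*x - y**2 + 2*y - 37.
  f_y = -2*x*y + 2*x - 2*y + 2.
Scan x_0 ∈ {−4, ..., 4}. For each x_0, f_y(x_0, y) is a polynomial in y; find its integer roots y ∈ {−4, ..., 4}, then test f_x and f at those candidates.
  x = -4: f_y(-4, y) = 6*y - 6; vanishes at y ∈ {1}. (-4, 1): f_x = -36 ≠ 0.
  x = -3: f_y(-3, y) = 4*y - 4; vanishes at y ∈ {1}. (-3, 1): f_x = -9 ≠ 0.
  x = -2: f_y(-2, y) = 2*y - 2; vanishes at y ∈ {1}. (-2, 1): f_x = 0, f = 0 — SINGULAR.
  x = -1: f_y(-1, y) = 0; vanishes at y ∈ {-4, -3, -2, -1, 0, 1, 2, 3, 4}. (-1, -4): f_x = -34 ≠ 0; (-1, -3): f_x = -25 ≠ 0; (-1, -2): f_x = -18 ≠ 0; (-1, -1): f_x = -13 ≠ 0; (-1, 0): f_x = -10 ≠ 0; (-1, 1): f_x = -9 ≠ 0; (-1, 2): f_x = -10 ≠ 0; (-1, 3): f_x = -13 ≠ 0; (-1, 4): f_x = -18 ≠ 0.
  x = 0: f_y(0, y) = 2 - 2*y; vanishes at y ∈ {1}. (0, 1): f_x = -36 ≠ 0.
  x = 1: f_y(1, y) = 4 - 4*y; vanishes at y ∈ {1}. (1, 1): f_x = -81 ≠ 0.
  x = 2: f_y(2, y) = 6 - 6*y; vanishes at y ∈ {1}. (2, 1): f_x = -144 ≠ 0.
  x = 3: f_y(3, y) = 8 - 8*y; vanishes at y ∈ {1}. (3, 1): f_x = -225 ≠ 0.
  x = 4: f_y(4, y) = 10 - 10*y; vanishes at y ∈ {1}. (4, 1): f_x = -324 ≠ 0.
Only singular point on the grid: (-2, 1).
Classify: substitute x = -2 + u, y = 1 + v and expand: f = -3*u**3 - u*v**2 + v**2.
No constant or linear terms (consistent with a singular point). Quadratic part: v**2. Cubic part: -3*u**3 - u*v**2.
The quadratic part v**2 is a perfect square, so there is a single (double) tangent line v = 0, i.e. y = 1. Restricting the cubic part to that line (v = 0) leaves -3*u**3 ≠ 0, so f is not divisible by v and the branch is v² ≈ 3*u**3 to lowest order — this is a cusp.
Classification: cusp.


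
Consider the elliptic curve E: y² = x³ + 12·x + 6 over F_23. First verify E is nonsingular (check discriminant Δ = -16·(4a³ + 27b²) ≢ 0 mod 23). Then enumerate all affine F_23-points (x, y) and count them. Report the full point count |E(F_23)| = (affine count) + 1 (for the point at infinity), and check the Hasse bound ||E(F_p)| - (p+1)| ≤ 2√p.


Affine points = {(0, 11), (0, 12), (3, 0), (4, 7), (4, 16), (6, 8), (6, 15), (8, 4), (8, 19), (13, 6), (13, 17), (16, 4), (16, 19), (19, 3), (19, 20), (20, 9), (20, 14), (22, 4), (22, 19)}; affine count = 19; |E(F_23)| = 20.

Discriminant check: Δ ∝ 4a³ + 27b² = 4·12³ + 27·6² = 4·1728 + 27·36 ≡ 18 (mod 23). Nonzero ⇒ E is nonsingular.
For each x ∈ F_23, compute rhs = x³ + 12·x + 6 mod 23, then count y ∈ F_23 with y² ≡ rhs.
  x = 0: rhs = 6, matching y values: 11, 12 (2 points).
  x = 1: rhs = 19, matching y values: none (0 points).
  x = 2: rhs = 15, matching y values: none (0 points).
  x = 3: rhs = 0, matching y values: 0 (1 points).
  x = 4: rhs = 3, matching y values: 7, 16 (2 points).
  x = 5: rhs = 7, matching y values: none (0 points).
  x = 6: rhs = 18, matching y values: 8, 15 (2 points).
  x = 7: rhs = 19, matching y values: none (0 points).
  x = 8: rhs = 16, matching y values: 4, 19 (2 points).
  x = 9: rhs = 15, matching y values: none (0 points).
  x = 10: rhs = 22, matching y values: none (0 points).
  x = 11: rhs = 20, matching y values: none (0 points).
  x = 12: rhs = 15, matching y values: none (0 points).
  x = 13: rhs = 13, matching y values: 6, 17 (2 points).
  x = 14: rhs = 20, matching y values: none (0 points).
  x = 15: rhs = 19, matching y values: none (0 points).
  x = 16: rhs = 16, matching y values: 4, 19 (2 points).
  x = 17: rhs = 17, matching y values: none (0 points).
  x = 18: rhs = 5, matching y values: none (0 points).
  x = 19: rhs = 9, matching y values: 3, 20 (2 points).
  x = 20: rhs = 12, matching y values: 9, 14 (2 points).
  x = 21: rhs = 20, matching y values: none (0 points).
  x = 22: rhs = 16, matching y values: 4, 19 (2 points).
Total affine count: 19.
Full point count |E(F_23)| = 19 + 1 = 20.
Hasse bound: |20 − (23+1)| = |-4| = 4 ≤ 2√23 ≈ 9.5917 ✓.


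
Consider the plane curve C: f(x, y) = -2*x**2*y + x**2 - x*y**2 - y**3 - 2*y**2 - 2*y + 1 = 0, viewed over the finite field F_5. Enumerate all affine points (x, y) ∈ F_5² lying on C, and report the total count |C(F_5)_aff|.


Affine F_5-points: {(0, 3), (2, 0), (2, 1), (3, 0)}; count = 4.

For each of the 25 pairs (x, y) ∈ F_5², evaluate f(x, y) mod 5. Record the zeros.
  x = 0: [0↦1, 1↦1, 2↦1, 3↦0, 4↦2]  zeros at y ∈ {3}
  x = 1: [0↦2, 1↦4, 2↦4, 3↦1, 4↦4]  zeros at y ∈ ∅
  x = 2: [0↦0, 1↦0, 2↦1, 3↦2, 4↦2]  zeros at y ∈ {0, 1}
  x = 3: [0↦0, 1↦4, 2↦2, 3↦3, 4↦1]  zeros at y ∈ {0}
  x = 4: [0↦2, 1↦1, 2↦2, 3↦4, 4↦1]  zeros at y ∈ ∅
Collecting zeros: affine points = {(0, 3), (2, 0), (2, 1), (3, 0)}.
Total count |C(F_5)_aff| = 4.


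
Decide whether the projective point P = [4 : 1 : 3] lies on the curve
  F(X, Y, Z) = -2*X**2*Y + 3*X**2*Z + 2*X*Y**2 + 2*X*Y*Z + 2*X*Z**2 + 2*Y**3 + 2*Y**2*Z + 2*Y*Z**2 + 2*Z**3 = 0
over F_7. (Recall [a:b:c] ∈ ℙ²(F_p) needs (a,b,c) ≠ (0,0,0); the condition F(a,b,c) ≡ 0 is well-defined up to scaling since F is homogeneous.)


F(4,1,3) ≡ 2 (mod 7); P is NOT on the curve.

Evaluate F(4, 1, 3) term-by-term (mod 7).
  -2*X**2*Y ↦ -2·16·1·1 = -32
  3*X**2*Z ↦ 3·16·1·3 = 144
  2*X*Y**2 ↦ 2·4·1·1 = 8
  2*X*Y*Z ↦ 2·4·1·3 = 24
  2*X*Z**2 ↦ 2·4·1·9 = 72
  2*Y**3 ↦ 2·1·1·1 = 2
  2*Y**2*Z ↦ 2·1·1·3 = 6
  2*Y*Z**2 ↦ 2·1·1·9 = 18
  2*Z**3 ↦ 2·1·1·27 = 54
Sum: F(4, 1, 3) = (-32) + (144) + (8) + (24) + (72) + (2) + (6) + (18) + (54) = 296.
Reducing mod 7: 296 ≡ 2 (mod 7).
Since F(a, b, c) ≡ 2 ≠ 0 (mod 7), P does NOT lie on the curve.


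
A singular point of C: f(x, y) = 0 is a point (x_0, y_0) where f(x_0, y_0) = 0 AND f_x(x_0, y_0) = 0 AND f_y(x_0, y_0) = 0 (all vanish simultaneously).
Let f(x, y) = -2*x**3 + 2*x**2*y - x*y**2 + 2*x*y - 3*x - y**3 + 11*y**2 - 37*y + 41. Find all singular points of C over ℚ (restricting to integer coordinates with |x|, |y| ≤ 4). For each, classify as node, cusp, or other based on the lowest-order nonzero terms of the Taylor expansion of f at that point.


Singular points: {(1, 3)}; classification: cusp.

Compute partial derivatives:
  f_x = -6*x**2 + 4*x*y - y**2 + 2*y - 3.
  f_y = 2*x**2 - 2*x*y + 2*x - 3*y**2 + 22*y - 37.
Scan x_0 ∈ {−4, ..., 4}. For each x_0, f_y(x_0, y) is a polynomial in y; find its integer roots y ∈ {−4, ..., 4}, then test f_x and f at those candidates.
  x = -4: f_y(-4, y) = -3*y**2 + 30*y - 13; no integer root y with |y| ≤ 4.
  x = -3: f_y(-3, y) = -3*y**2 + 28*y - 25; vanishes at y ∈ {1}. (-3, 1): f_x = -68 ≠ 0.
  x = -2: f_y(-2, y) = -3*y**2 + 26*y - 33; no integer root y with |y| ≤ 4.
  x = -1: f_y(-1, y) = -3*y**2 + 24*y - 37; no integer root y with |y| ≤ 4.
  x = 0: f_y(0, y) = -3*y**2 + 22*y - 37; no integer root y with |y| ≤ 4.
  x = 1: f_y(1, y) = -3*y**2 + 20*y - 33; vanishes at y ∈ {3}. (1, 3): f_x = 0, f = 0 — SINGULAR.
  x = 2: f_y(2, y) = -3*y**2 + 18*y - 25; no integer root y with |y| ≤ 4.
  x = 3: f_y(3, y) = -3*y**2 + 16*y - 13; vanishes at y ∈ {1}. (3, 1): f_x = -44 ≠ 0.
  x = 4: f_y(4, y) = -3*y**2 + 14*y + 3; no integer root y with |y| ≤ 4.
Only singular point on the grid: (1, 3).
Classify: substitute x = 1 + u, y = 3 + v and expand: f = -2*u**3 + 2*u**2*v - u*v**2 - v**3 + v**2.
No constant or linear terms (consistent with a singular point). Quadratic part: v**2. Cubic part: -2*u**3 + 2*u**2*v - u*v**2 - v**3.
The quadratic part v**2 is a perfect square, so there is a single (double) tangent line v = 0, i.e. y = 3. Restricting the cubic part to that line (v = 0) leaves -2*u**3 ≠ 0, so f is not divisible by v and the branch is v² ≈ 2*u**3 to lowest order — this is a cusp.
Classification: cusp.


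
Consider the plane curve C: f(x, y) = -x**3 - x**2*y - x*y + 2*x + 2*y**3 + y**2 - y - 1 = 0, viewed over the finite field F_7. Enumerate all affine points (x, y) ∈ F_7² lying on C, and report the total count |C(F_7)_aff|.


Affine F_7-points: {(1, 0), (1, 1), (1, 2), (3, 2), (3, 4), (6, 1)}; count = 6.

For each of the 49 pairs (x, y) ∈ F_7², evaluate f(x, y) mod 7. Record the zeros.
  x = 0: [0↦6, 1↦1, 2↦3, 3↦3, 4↦6, 5↦3, 6↦6]  zeros at y ∈ ∅
  x = 1: [0↦0, 1↦0, 2↦0, 3↦5, 4↦6, 5↦1, 6↦2]  zeros at y ∈ {0, 1, 2}
  x = 2: [0↦2, 1↦5, 2↦1, 3↦2, 4↦6, 5↦4, 6↦1]  zeros at y ∈ ∅
  x = 3: [0↦6, 1↦3, 2↦0, 3↦2, 4↦0, 5↦6, 6↦4]  zeros at y ∈ {2, 4}
  x = 4: [0↦6, 1↦2, 2↦5, 3↦6, 4↦3, 5↦1, 6↦5]  zeros at y ∈ ∅
  x = 5: [0↦3, 1↦3, 2↦3, 3↦1, 4↦2, 5↦4, 6↦5]  zeros at y ∈ ∅
  x = 6: [0↦5, 1↦0, 2↦2, 3↦2, 4↦5, 5↦2, 6↦5]  zeros at y ∈ {1}
Collecting zeros: affine points = {(1, 0), (1, 1), (1, 2), (3, 2), (3, 4), (6, 1)}.
Total count |C(F_7)_aff| = 6.


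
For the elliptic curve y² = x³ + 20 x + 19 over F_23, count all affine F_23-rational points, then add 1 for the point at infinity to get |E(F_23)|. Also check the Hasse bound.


Affine points = {(4, 5), (4, 18), (8, 1), (8, 22), (9, 10), (9, 13), (10, 0), (11, 11), (11, 12), (12, 3), (12, 20), (18, 1), (18, 22), (19, 6), (19, 17), (20, 1), (20, 22)}; affine count = 17; |E(F_23)| = 18.

Discriminant check: Δ ∝ 4a³ + 27b² = 4·20³ + 27·19² = 4·8000 + 27·361 ≡ 2 (mod 23). Nonzero ⇒ E is nonsingular.
For each x ∈ F_23, compute rhs = x³ + 20·x + 19 mod 23, then count y ∈ F_23 with y² ≡ rhs.
  x = 0: rhs = 19, matching y values: none (0 points).
  x = 1: rhs = 17, matching y values: none (0 points).
  x = 2: rhs = 21, matching y values: none (0 points).
  x = 3: rhs = 14, matching y values: none (0 points).
  x = 4: rhs = 2, matching y values: 5, 18 (2 points).
  x = 5: rhs = 14, matching y values: none (0 points).
  x = 6: rhs = 10, matching y values: none (0 points).
  x = 7: rhs = 19, matching y values: none (0 points).
  x = 8: rhs = 1, matching y values: 1, 22 (2 points).
  x = 9: rhs = 8, matching y values: 10, 13 (2 points).
  x = 10: rhs = 0, matching y values: 0 (1 points).
  x = 11: rhs = 6, matching y values: 11, 12 (2 points).
  x = 12: rhs = 9, matching y values: 3, 20 (2 points).
  x = 13: rhs = 15, matching y values: none (0 points).
  x = 14: rhs = 7, matching y values: none (0 points).
  x = 15: rhs = 14, matching y values: none (0 points).
  x = 16: rhs = 19, matching y values: none (0 points).
  x = 17: rhs = 5, matching y values: none (0 points).
  x = 18: rhs = 1, matching y values: 1, 22 (2 points).
  x = 19: rhs = 13, matching y values: 6, 17 (2 points).
  x = 20: rhs = 1, matching y values: 1, 22 (2 points).
  x = 21: rhs = 17, matching y values: none (0 points).
  x = 22: rhs = 21, matching y values: none (0 points).
Total affine count: 17.
Full point count |E(F_23)| = 17 + 1 = 18.
Hasse bound: |18 − (23+1)| = |-6| = 6 ≤ 2√23 ≈ 9.5917 ✓.


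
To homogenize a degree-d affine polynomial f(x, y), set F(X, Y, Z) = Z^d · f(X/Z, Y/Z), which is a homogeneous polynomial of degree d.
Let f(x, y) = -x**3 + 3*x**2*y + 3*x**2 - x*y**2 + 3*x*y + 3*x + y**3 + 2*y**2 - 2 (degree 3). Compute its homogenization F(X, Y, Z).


F(X, Y, Z) = -X**3 + 3*X**2*Y + 3*X**2*Z - X*Y**2 + 3*X*Y*Z + 3*X*Z**2 + Y**3 + 2*Y**2*Z - 2*Z**3

deg(f) = 3.
Substitute x = X/Z, y = Y/Z into f, then multiply by Z^3.
  monomial -1·x^3·y^0 ↦ -1·X^3·Y^0·Z^0.
  monomial 3·x^2·y^1 ↦ 3·X^2·Y^1·Z^0.
  monomial 3·x^2·y^0 ↦ 3·X^2·Y^0·Z^1.
  monomial -1·x^1·y^2 ↦ -1·X^1·Y^2·Z^0.
  monomial 3·x^1·y^1 ↦ 3·X^1·Y^1·Z^1.
  monomial 3·x^1·y^0 ↦ 3·X^1·Y^0·Z^2.
  monomial 1·x^0·y^3 ↦ 1·X^0·Y^3·Z^0.
  monomial 2·x^0·y^2 ↦ 2·X^0·Y^2·Z^1.
  monomial -2·x^0·y^0 ↦ -2·X^0·Y^0·Z^3.
Collecting: F(X, Y, Z) = -X**3 + 3*X**2*Y + 3*X**2*Z - X*Y**2 + 3*X*Y*Z + 3*X*Z**2 + Y**3 + 2*Y**2*Z - 2*Z**3.


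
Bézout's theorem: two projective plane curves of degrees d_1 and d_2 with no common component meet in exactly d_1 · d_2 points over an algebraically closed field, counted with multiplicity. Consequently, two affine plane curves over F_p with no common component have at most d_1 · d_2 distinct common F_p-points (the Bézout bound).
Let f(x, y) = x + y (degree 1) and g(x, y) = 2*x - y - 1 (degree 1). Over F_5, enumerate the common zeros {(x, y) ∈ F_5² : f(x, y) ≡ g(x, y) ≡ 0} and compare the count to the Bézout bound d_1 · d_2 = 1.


Common zeros: {(2, 3)}; count = 1; Bézout bound = 1.

deg(f) = 1, deg(g) = 1, so Bézout bound = 1.
Scan x ∈ F_5. For each x, list the y ∈ F_5 with f(x, y) ≡ 0 and those with g(x, y) ≡ 0 (mod 5); the common zeros in that column are the intersection.
  x = 0: f ≡ 0 at y ∈ {0}; g ≡ 0 at y ∈ {4}; common: ∅.
  x = 1: f ≡ 0 at y ∈ {4}; g ≡ 0 at y ∈ {1}; common: ∅.
  x = 2: f ≡ 0 at y ∈ {3}; g ≡ 0 at y ∈ {3}; common: {3}.
  x = 3: f ≡ 0 at y ∈ {2}; g ≡ 0 at y ∈ {0}; common: ∅.
  x = 4: f ≡ 0 at y ∈ {1}; g ≡ 0 at y ∈ {2}; common: ∅.
Collecting: common zeros = {(2, 3)}, so the count is 1.
Comparison with the Bézout bound: 1 ≤ 1 = deg(f)·deg(g), as expected for curves with no common component (the bound is attained).


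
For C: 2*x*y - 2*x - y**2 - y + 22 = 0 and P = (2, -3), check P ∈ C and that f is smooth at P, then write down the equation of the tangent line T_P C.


Tangent line at P: -8*x + 9*y + 43 = 0.

Step 1: f(2, -3) = 0, so P lies on C.
Step 2: partial derivatives
  f_x(x, y) = 2*y - 2, f_y(x, y) = 2*x - 2*y - 1.
  f_x(P) = -8, f_y(P) = 9 (gradient nonzero, so P is smooth).
Step 3: tangent line at P: -8·(x − 2) + 9·(y − -3) = 0.
Expanding: -8*x + 9*y + 43 = 0.


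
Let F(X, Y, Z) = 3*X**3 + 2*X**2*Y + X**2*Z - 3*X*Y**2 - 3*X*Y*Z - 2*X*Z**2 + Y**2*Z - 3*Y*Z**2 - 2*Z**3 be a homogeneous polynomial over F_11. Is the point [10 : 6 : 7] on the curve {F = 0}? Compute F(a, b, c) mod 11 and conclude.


F(10,6,7) ≡ 0 (mod 11); P is on the curve.

Evaluate F(10, 6, 7) term-by-term (mod 11).
  3*X**3 ↦ 3·1000·1·1 = 3000
  2*X**2*Y ↦ 2·100·6·1 = 1200
  X**2*Z ↦ 1·100·1·7 = 700
  -3*X*Y**2 ↦ -3·10·36·1 = -1080
  -3*X*Y*Z ↦ -3·10·6·7 = -1260
  -2*X*Z**2 ↦ -2·10·1·49 = -980
  Y**2*Z ↦ 1·1·36·7 = 252
  -3*Y*Z**2 ↦ -3·1·6·49 = -882
  -2*Z**3 ↦ -2·1·1·343 = -686
Sum: F(10, 6, 7) = (3000) + (1200) + (700) + (-1080) + (-1260) + (-980) + (252) + (-882) + (-686) = 264.
Reducing mod 11: 264 ≡ 0 (mod 11).
Since F(a, b, c) ≡ 0 (mod 11), P lies on the curve.


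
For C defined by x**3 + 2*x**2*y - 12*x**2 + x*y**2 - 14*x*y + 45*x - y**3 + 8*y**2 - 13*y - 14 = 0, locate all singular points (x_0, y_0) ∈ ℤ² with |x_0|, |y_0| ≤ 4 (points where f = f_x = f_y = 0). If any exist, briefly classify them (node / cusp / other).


Singular points: {(2, 3)}; classification: cusp.

Compute partial derivatives:
  f_x = 3*x**2 + 4*x*y - 24*x + y**2 - 14*y + 45.
  f_y = 2*x**2 + 2*x*y - 14*x - 3*y**2 + 16*y - 13.
Scan x_0 ∈ {−4, ..., 4}. For each x_0, f_y(x_0, y) is a polynomial in y; find its integer roots y ∈ {−4, ..., 4}, then test f_x and f at those candidates.
  x = -4: f_y(-4, y) = -3*y**2 + 8*y + 75; no integer root y with |y| ≤ 4.
  x = -3: f_y(-3, y) = -3*y**2 + 10*y + 47; no integer root y with |y| ≤ 4.
  x = -2: f_y(-2, y) = -3*y**2 + 12*y + 23; no integer root y with |y| ≤ 4.
  x = -1: f_y(-1, y) = -3*y**2 + 14*y + 3; no integer root y with |y| ≤ 4.
  x = 0: f_y(0, y) = -3*y**2 + 16*y - 13; vanishes at y ∈ {1}. (0, 1): f_x = 32 ≠ 0.
  x = 1: f_y(1, y) = -3*y**2 + 18*y - 25; no integer root y with |y| ≤ 4.
  x = 2: f_y(2, y) = -3*y**2 + 20*y - 33; vanishes at y ∈ {3}. (2, 3): f_x = 0, f = 0 — SINGULAR.
  x = 3: f_y(3, y) = -3*y**2 + 22*y - 37; no integer root y with |y| ≤ 4.
  x = 4: f_y(4, y) = -3*y**2 + 24*y - 37; no integer root y with |y| ≤ 4.
Only singular point on the grid: (2, 3).
Classify: substitute x = 2 + u, y = 3 + v and expand: f = u**3 + 2*u**2*v + u*v**2 - v**3 + v**2.
No constant or linear terms (consistent with a singular point). Quadratic part: v**2. Cubic part: u**3 + 2*u**2*v + u*v**2 - v**3.
The quadratic part v**2 is a perfect square, so there is a single (double) tangent line v = 0, i.e. y = 3. Restricting the cubic part to that line (v = 0) leaves u**3 ≠ 0, so f is not divisible by v and the branch is v² ≈ -u**3 to lowest order — this is a cusp.
Classification: cusp.


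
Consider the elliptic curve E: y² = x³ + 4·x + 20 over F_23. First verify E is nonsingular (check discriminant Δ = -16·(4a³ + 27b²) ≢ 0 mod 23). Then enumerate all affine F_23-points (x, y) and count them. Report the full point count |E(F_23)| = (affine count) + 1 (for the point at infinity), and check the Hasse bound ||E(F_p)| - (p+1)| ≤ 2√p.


Affine points = {(1, 5), (1, 18), (2, 6), (2, 17), (3, 6), (3, 17), (4, 10), (4, 13), (5, 2), (5, 21), (7, 0), (8, 9), (8, 14), (9, 7), (9, 16), (10, 5), (10, 18), (12, 5), (12, 18), (18, 6), (18, 17), (19, 3), (19, 20), (20, 2), (20, 21), (21, 2), (21, 21)}; affine count = 27; |E(F_23)| = 28.

Discriminant check: Δ ∝ 4a³ + 27b² = 4·4³ + 27·20² = 4·64 + 27·400 ≡ 16 (mod 23). Nonzero ⇒ E is nonsingular.
For each x ∈ F_23, compute rhs = x³ + 4·x + 20 mod 23, then count y ∈ F_23 with y² ≡ rhs.
  x = 0: rhs = 20, matching y values: none (0 points).
  x = 1: rhs = 2, matching y values: 5, 18 (2 points).
  x = 2: rhs = 13, matching y values: 6, 17 (2 points).
  x = 3: rhs = 13, matching y values: 6, 17 (2 points).
  x = 4: rhs = 8, matching y values: 10, 13 (2 points).
  x = 5: rhs = 4, matching y values: 2, 21 (2 points).
  x = 6: rhs = 7, matching y values: none (0 points).
  x = 7: rhs = 0, matching y values: 0 (1 points).
  x = 8: rhs = 12, matching y values: 9, 14 (2 points).
  x = 9: rhs = 3, matching y values: 7, 16 (2 points).
  x = 10: rhs = 2, matching y values: 5, 18 (2 points).
  x = 11: rhs = 15, matching y values: none (0 points).
  x = 12: rhs = 2, matching y values: 5, 18 (2 points).
  x = 13: rhs = 15, matching y values: none (0 points).
  x = 14: rhs = 14, matching y values: none (0 points).
  x = 15: rhs = 5, matching y values: none (0 points).
  x = 16: rhs = 17, matching y values: none (0 points).
  x = 17: rhs = 10, matching y values: none (0 points).
  x = 18: rhs = 13, matching y values: 6, 17 (2 points).
  x = 19: rhs = 9, matching y values: 3, 20 (2 points).
  x = 20: rhs = 4, matching y values: 2, 21 (2 points).
  x = 21: rhs = 4, matching y values: 2, 21 (2 points).
  x = 22: rhs = 15, matching y values: none (0 points).
Total affine count: 27.
Full point count |E(F_23)| = 27 + 1 = 28.
Hasse bound: |28 − (23+1)| = |4| = 4 ≤ 2√23 ≈ 9.5917 ✓.


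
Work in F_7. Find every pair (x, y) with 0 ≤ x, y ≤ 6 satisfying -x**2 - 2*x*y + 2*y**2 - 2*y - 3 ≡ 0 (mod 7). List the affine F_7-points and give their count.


Affine F_7-points: {(0, 4), (2, 0), (2, 3), (4, 6), (5, 0), (5, 6), (6, 3), (6, 4)}; count = 8.

For each of the 49 pairs (x, y) ∈ F_7², evaluate f(x, y) mod 7. Record the zeros.
  x = 0: [0↦4, 1↦4, 2↦1, 3↦2, 4↦0, 5↦2, 6↦1]  zeros at y ∈ {4}
  x = 1: [0↦3, 1↦1, 2↦3, 3↦2, 4↦5, 5↦5, 6↦2]  zeros at y ∈ ∅
  x = 2: [0↦0, 1↦3, 2↦3, 3↦0, 4↦1, 5↦6, 6↦1]  zeros at y ∈ {0, 3}
  x = 3: [0↦2, 1↦3, 2↦1, 3↦3, 4↦2, 5↦5, 6↦5]  zeros at y ∈ ∅
  x = 4: [0↦2, 1↦1, 2↦4, 3↦4, 4↦1, 5↦2, 6↦0]  zeros at y ∈ {6}
  x = 5: [0↦0, 1↦4, 2↦5, 3↦3, 4↦5, 5↦4, 6↦0]  zeros at y ∈ {0, 6}
  x = 6: [0↦3, 1↦5, 2↦4, 3↦0, 4↦0, 5↦4, 6↦5]  zeros at y ∈ {3, 4}
Collecting zeros: affine points = {(0, 4), (2, 0), (2, 3), (4, 6), (5, 0), (5, 6), (6, 3), (6, 4)}.
Total count |C(F_7)_aff| = 8.


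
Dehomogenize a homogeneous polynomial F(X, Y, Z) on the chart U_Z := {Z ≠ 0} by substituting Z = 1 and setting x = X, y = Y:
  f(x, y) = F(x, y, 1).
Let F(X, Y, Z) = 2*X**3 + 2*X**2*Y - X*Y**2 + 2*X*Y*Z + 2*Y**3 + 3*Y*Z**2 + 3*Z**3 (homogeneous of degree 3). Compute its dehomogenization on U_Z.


f(x, y) = 2*x**3 + 2*x**2*y - x*y**2 + 2*x*y + 2*y**3 + 3*y + 3

On U_Z we set Z = 1. Each monomial c·X^i·Y^j·Z^k in F becomes c·x^i·y^j·1^k = c·x^i·y^j.
Substituting Z = 1: F(X, Y, 1) = 2*x**3 + 2*x**2*y - x*y**2 + 2*x*y + 2*y**3 + 3*y + 3.
Note: deg(f) ≤ deg(F) = 3; strict inequality happens when F is divisible by Z (lost terms).


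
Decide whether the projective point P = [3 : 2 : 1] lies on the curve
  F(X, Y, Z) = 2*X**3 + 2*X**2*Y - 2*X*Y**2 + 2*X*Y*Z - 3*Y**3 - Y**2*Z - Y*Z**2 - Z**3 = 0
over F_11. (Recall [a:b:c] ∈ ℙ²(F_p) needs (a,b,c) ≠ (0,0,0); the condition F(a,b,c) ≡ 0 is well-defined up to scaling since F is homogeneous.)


F(3,2,1) ≡ 3 (mod 11); P is NOT on the curve.

Evaluate F(3, 2, 1) term-by-term (mod 11).
  2*X**3 ↦ 2·27·1·1 = 54
  2*X**2*Y ↦ 2·9·2·1 = 36
  -2*X*Y**2 ↦ -2·3·4·1 = -24
  2*X*Y*Z ↦ 2·3·2·1 = 12
  -3*Y**3 ↦ -3·1·8·1 = -24
  -Y**2*Z ↦ -1·1·4·1 = -4
  -Y*Z**2 ↦ -1·1·2·1 = -2
  -Z**3 ↦ -1·1·1·1 = -1
Sum: F(3, 2, 1) = (54) + (36) + (-24) + (12) + (-24) + (-4) + (-2) + (-1) = 47.
Reducing mod 11: 47 ≡ 3 (mod 11).
Since F(a, b, c) ≡ 3 ≠ 0 (mod 11), P does NOT lie on the curve.


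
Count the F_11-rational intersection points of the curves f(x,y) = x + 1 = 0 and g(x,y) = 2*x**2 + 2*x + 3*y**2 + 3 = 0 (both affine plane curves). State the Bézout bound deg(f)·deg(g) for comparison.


Common zeros: ∅; count = 0; Bézout bound = 2.

deg(f) = 1, deg(g) = 2, so Bézout bound = 2.
Scan x ∈ F_11. For each x, list the y ∈ F_11 with f(x, y) ≡ 0 and those with g(x, y) ≡ 0 (mod 11); the common zeros in that column are the intersection.
  x = 0: f ≡ 0 at y ∈ ∅; g ≡ 0 at y ∈ ∅; common: ∅.
  x = 1: f ≡ 0 at y ∈ ∅; g ≡ 0 at y ∈ {4, 7}; common: ∅.
  x = 2: f ≡ 0 at y ∈ ∅; g ≡ 0 at y ∈ ∅; common: ∅.
  x = 3: f ≡ 0 at y ∈ ∅; g ≡ 0 at y ∈ ∅; common: ∅.
  x = 4: f ≡ 0 at y ∈ ∅; g ≡ 0 at y ∈ {2, 9}; common: ∅.
  x = 5: f ≡ 0 at y ∈ ∅; g ≡ 0 at y ∈ {1, 10}; common: ∅.
  x = 6: f ≡ 0 at y ∈ ∅; g ≡ 0 at y ∈ {2, 9}; common: ∅.
  x = 7: f ≡ 0 at y ∈ ∅; g ≡ 0 at y ∈ ∅; common: ∅.
  x = 8: f ≡ 0 at y ∈ ∅; g ≡ 0 at y ∈ ∅; common: ∅.
  x = 9: f ≡ 0 at y ∈ ∅; g ≡ 0 at y ∈ {4, 7}; common: ∅.
  x = 10: f ≡ 0 at y ∈ {0, 1, 2, 3, 4, 5, 6, 7, 8, 9, 10}; g ≡ 0 at y ∈ ∅; common: ∅.
Collecting: common zeros = ∅, so the count is 0.
Comparison with the Bézout bound: 0 ≤ 2 = deg(f)·deg(g), as expected for curves with no common component (the affine F_11-count falls short of the bound because intersections may lie at infinity, over extension fields, or carry multiplicity).


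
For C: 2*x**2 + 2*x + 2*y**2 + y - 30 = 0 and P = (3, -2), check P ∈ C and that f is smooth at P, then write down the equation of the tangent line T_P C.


Tangent line at P: 14*x - 7*y - 56 = 0.

Step 1: f(3, -2) = 0, so P lies on C.
Step 2: partial derivatives
  f_x(x, y) = 4*x + 2, f_y(x, y) = 4*y + 1.
  f_x(P) = 14, f_y(P) = -7 (gradient nonzero, so P is smooth).
Step 3: tangent line at P: 14·(x − 3) + -7·(y − -2) = 0.
Expanding: 14*x - 7*y - 56 = 0.


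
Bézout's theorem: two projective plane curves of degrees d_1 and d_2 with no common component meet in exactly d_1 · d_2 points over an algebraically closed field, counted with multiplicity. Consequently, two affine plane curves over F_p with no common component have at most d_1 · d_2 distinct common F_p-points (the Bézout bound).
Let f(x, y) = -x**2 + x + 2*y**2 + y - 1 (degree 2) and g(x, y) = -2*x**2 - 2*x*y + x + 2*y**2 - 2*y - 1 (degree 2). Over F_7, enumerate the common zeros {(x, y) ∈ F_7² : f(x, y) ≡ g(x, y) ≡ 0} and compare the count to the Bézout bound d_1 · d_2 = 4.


Common zeros: {(1, 4)}; count = 1; Bézout bound = 4.

deg(f) = 2, deg(g) = 2, so Bézout bound = 4.
Scan x ∈ F_7. For each x, list the y ∈ F_7 with f(x, y) ≡ 0 and those with g(x, y) ≡ 0 (mod 7); the common zeros in that column are the intersection.
  x = 0: f ≡ 0 at y ∈ {4, 6}; g ≡ 0 at y ∈ ∅; common: ∅.
  x = 1: f ≡ 0 at y ∈ {4, 6}; g ≡ 0 at y ∈ {4, 5}; common: {4}.
  x = 2: f ≡ 0 at y ∈ {1, 2}; g ≡ 0 at y ∈ {0, 3}; common: ∅.
  x = 3: f ≡ 0 at y ∈ {0, 3}; g ≡ 0 at y ∈ ∅; common: ∅.
  x = 4: f ≡ 0 at y ∈ {5}; g ≡ 0 at y ∈ ∅; common: ∅.
  x = 5: f ≡ 0 at y ∈ {0, 3}; g ≡ 0 at y ∈ {1, 5}; common: ∅.
  x = 6: f ≡ 0 at y ∈ {1, 2}; g ≡ 0 at y ∈ {3, 4}; common: ∅.
Collecting: common zeros = {(1, 4)}, so the count is 1.
Comparison with the Bézout bound: 1 ≤ 4 = deg(f)·deg(g), as expected for curves with no common component (the affine F_7-count falls short of the bound because intersections may lie at infinity, over extension fields, or carry multiplicity).


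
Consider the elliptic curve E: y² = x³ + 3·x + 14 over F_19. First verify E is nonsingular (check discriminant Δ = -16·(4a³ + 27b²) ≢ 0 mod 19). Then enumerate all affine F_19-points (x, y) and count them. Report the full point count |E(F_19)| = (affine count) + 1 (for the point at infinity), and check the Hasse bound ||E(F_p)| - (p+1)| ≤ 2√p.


Affine points = {(2, 3), (2, 16), (6, 1), (6, 18), (7, 6), (7, 13), (12, 7), (12, 12), (14, 8), (14, 11), (16, 4), (16, 15), (17, 0)}; affine count = 13; |E(F_19)| = 14.

Discriminant check: Δ ∝ 4a³ + 27b² = 4·3³ + 27·14² = 4·27 + 27·196 ≡ 4 (mod 19). Nonzero ⇒ E is nonsingular.
For each x ∈ F_19, compute rhs = x³ + 3·x + 14 mod 19, then count y ∈ F_19 with y² ≡ rhs.
  x = 0: rhs = 14, matching y values: none (0 points).
  x = 1: rhs = 18, matching y values: none (0 points).
  x = 2: rhs = 9, matching y values: 3, 16 (2 points).
  x = 3: rhs = 12, matching y values: none (0 points).
  x = 4: rhs = 14, matching y values: none (0 points).
  x = 5: rhs = 2, matching y values: none (0 points).
  x = 6: rhs = 1, matching y values: 1, 18 (2 points).
  x = 7: rhs = 17, matching y values: 6, 13 (2 points).
  x = 8: rhs = 18, matching y values: none (0 points).
  x = 9: rhs = 10, matching y values: none (0 points).
  x = 10: rhs = 18, matching y values: none (0 points).
  x = 11: rhs = 10, matching y values: none (0 points).
  x = 12: rhs = 11, matching y values: 7, 12 (2 points).
  x = 13: rhs = 8, matching y values: none (0 points).
  x = 14: rhs = 7, matching y values: 8, 11 (2 points).
  x = 15: rhs = 14, matching y values: none (0 points).
  x = 16: rhs = 16, matching y values: 4, 15 (2 points).
  x = 17: rhs = 0, matching y values: 0 (1 points).
  x = 18: rhs = 10, matching y values: none (0 points).
Total affine count: 13.
Full point count |E(F_19)| = 13 + 1 = 14.
Hasse bound: |14 − (19+1)| = |-6| = 6 ≤ 2√19 ≈ 8.7178 ✓.


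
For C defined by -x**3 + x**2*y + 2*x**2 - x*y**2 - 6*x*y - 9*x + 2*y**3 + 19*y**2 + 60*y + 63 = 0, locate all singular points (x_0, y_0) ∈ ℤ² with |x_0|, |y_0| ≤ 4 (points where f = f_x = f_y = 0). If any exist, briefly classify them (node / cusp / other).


Singular points: {(0, -3)}; classification: node.

Compute partial derivatives:
  f_x = -3*x**2 + 2*x*y + 4*x - y**2 - 6*y - 9.
  f_y = x**2 - 2*x*y - 6*x + 6*y**2 + 38*y + 60.
Scan x_0 ∈ {−4, ..., 4}. For each x_0, f_y(x_0, y) is a polynomial in y; find its integer roots y ∈ {−4, ..., 4}, then test f_x and f at those candidates.
  x = -4: f_y(-4, y) = 6*y**2 + 46*y + 100; no integer root y with |y| ≤ 4.
  x = -3: f_y(-3, y) = 6*y**2 + 44*y + 87; no integer root y with |y| ≤ 4.
  x = -2: f_y(-2, y) = 6*y**2 + 42*y + 76; no integer root y with |y| ≤ 4.
  x = -1: f_y(-1, y) = 6*y**2 + 40*y + 67; no integer root y with |y| ≤ 4.
  x = 0: f_y(0, y) = 6*y**2 + 38*y + 60; vanishes at y ∈ {-3}. (0, -3): f_x = 0, f = 0 — SINGULAR.
  x = 1: f_y(1, y) = 6*y**2 + 36*y + 55; no integer root y with |y| ≤ 4.
  x = 2: f_y(2, y) = 6*y**2 + 34*y + 52; no integer root y with |y| ≤ 4.
  x = 3: f_y(3, y) = 6*y**2 + 32*y + 51; no integer root y with |y| ≤ 4.
  x = 4: f_y(4, y) = 6*y**2 + 30*y + 52; no integer root y with |y| ≤ 4.
Only singular point on the grid: (0, -3).
Classify: substitute x = 0 + u, y = -3 + v and expand: f = -u**3 + u**2*v - u**2 - u*v**2 + 2*v**3 + v**2.
No constant or linear terms (consistent with a singular point). Quadratic part: -u**2 + v**2. Cubic part: -u**3 + u**2*v - u*v**2 + 2*v**3.
The quadratic part v**2 - u**2 = (v − u)(v + u) splits into two distinct linear factors, so there are two distinct tangent lines y − -3 = ±(x − 0) — this is a node (ordinary double point).
Classification: node.


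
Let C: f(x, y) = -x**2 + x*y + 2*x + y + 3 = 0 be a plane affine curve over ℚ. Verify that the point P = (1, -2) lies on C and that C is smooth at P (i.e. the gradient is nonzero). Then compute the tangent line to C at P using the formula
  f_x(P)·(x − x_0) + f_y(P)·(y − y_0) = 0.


Tangent line at P: -2*x + 2*y + 6 = 0.

Step 1: f(1, -2) = 0, so P lies on C.
Step 2: partial derivatives
  f_x(x, y) = -2*x + y + 2, f_y(x, y) = x + 1.
  f_x(P) = -2, f_y(P) = 2 (gradient nonzero, so P is smooth).
Step 3: tangent line at P: -2·(x − 1) + 2·(y − -2) = 0.
Expanding: -2*x + 2*y + 6 = 0.


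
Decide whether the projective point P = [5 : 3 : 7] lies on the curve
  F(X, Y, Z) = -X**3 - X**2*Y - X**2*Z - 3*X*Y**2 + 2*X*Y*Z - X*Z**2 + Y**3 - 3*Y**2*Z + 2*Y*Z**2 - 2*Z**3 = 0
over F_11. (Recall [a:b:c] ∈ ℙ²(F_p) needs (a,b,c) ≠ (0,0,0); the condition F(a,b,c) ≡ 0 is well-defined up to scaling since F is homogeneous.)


F(5,3,7) ≡ 1 (mod 11); P is NOT on the curve.

Evaluate F(5, 3, 7) term-by-term (mod 11).
  -X**3 ↦ -1·125·1·1 = -125
  -X**2*Y ↦ -1·25·3·1 = -75
  -X**2*Z ↦ -1·25·1·7 = -175
  -3*X*Y**2 ↦ -3·5·9·1 = -135
  2*X*Y*Z ↦ 2·5·3·7 = 210
  -X*Z**2 ↦ -1·5·1·49 = -245
  Y**3 ↦ 1·1·27·1 = 27
  -3*Y**2*Z ↦ -3·1·9·7 = -189
  2*Y*Z**2 ↦ 2·1·3·49 = 294
  -2*Z**3 ↦ -2·1·1·343 = -686
Sum: F(5, 3, 7) = (-125) + (-75) + (-175) + (-135) + (210) + (-245) + (27) + (-189) + (294) + (-686) = -1099.
Reducing mod 11: -1099 ≡ 1 (mod 11).
Since F(a, b, c) ≡ 1 ≠ 0 (mod 11), P does NOT lie on the curve.
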